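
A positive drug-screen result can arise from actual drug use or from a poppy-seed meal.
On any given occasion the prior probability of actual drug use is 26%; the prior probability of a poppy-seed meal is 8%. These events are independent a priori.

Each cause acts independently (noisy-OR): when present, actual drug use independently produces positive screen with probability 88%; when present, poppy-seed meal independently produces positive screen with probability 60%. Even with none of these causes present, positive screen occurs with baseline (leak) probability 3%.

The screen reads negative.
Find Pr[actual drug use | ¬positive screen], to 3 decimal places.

Pr[actual drug use | ¬positive screen] ≈ 0.040

Under noisy-OR, P(positive screen | causes) = 1 − (1−0.03)·∏(1−qᵢ) over the active causes.
By total probability over the 4 (actual drug use, poppy-seed meal) configurations:
  P(¬positive screen) = 0.97·0.74·0.92 + 0.388·0.74·0.08 + 0.1164·0.26·0.92 + 0.04656·0.26·0.08
        = 0.660376 + 0.022970 + 0.027843 + 0.000968 = 0.712157
Configurations with actual drug use contribute 0.028811, so
  P(actual drug use | ¬positive screen) = 0.028811 / 0.712157 ≈ 0.040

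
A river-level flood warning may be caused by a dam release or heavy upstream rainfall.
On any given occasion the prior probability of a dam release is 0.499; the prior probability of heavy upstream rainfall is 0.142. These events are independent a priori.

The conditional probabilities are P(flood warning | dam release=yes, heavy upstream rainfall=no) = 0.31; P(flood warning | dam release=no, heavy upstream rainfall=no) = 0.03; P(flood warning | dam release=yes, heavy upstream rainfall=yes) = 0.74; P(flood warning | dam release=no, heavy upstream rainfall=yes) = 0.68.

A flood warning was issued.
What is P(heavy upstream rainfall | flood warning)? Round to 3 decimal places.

By total probability over the 4 (dam release, heavy upstream rainfall) configurations:
  P(flood warning) = 0.03×0.501×0.858 + 0.68×0.501×0.142 + 0.31×0.499×0.858 + 0.74×0.499×0.142
        = 0.012896 + 0.048377 + 0.132724 + 0.052435 = 0.246432
Configurations with heavy upstream rainfall contribute 0.100812, so
  P(heavy upstream rainfall | flood warning) = 0.100812 / 0.246432 ≈ 0.409

P(heavy upstream rainfall | flood warning) ≈ 0.409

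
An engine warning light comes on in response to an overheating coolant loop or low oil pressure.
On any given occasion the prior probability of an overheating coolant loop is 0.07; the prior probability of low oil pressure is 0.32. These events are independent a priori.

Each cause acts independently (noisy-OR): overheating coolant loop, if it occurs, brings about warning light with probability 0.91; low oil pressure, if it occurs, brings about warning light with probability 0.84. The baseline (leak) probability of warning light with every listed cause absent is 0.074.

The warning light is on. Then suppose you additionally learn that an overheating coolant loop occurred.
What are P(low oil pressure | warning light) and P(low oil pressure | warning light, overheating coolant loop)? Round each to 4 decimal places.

Under noisy-OR, P(warning light | causes) = 1 − (1−0.074)·∏(1−qᵢ) over the active causes.
P(warning light) = 0.074*0.93*0.68 + 0.85184*0.93*0.32 + 0.91666*0.07*0.68 + 0.986666*0.07*0.32 = 0.046798 + 0.253508 + 0.043633 + 0.022101 = 0.366040
The low oil pressure-present share is 0.253508 + 0.022101 = 0.275609.
So P(low oil pressure | warning light) = 0.275609/0.366040 ≈ 0.7529.

Now condition on the additional information:
P(warning light | overheating coolant loop) = 0.91666·0.68 + 0.986666·0.32 = 0.623329 + 0.315733 = 0.939062
Of this, 0.315733 comes from 0.986666·0.32 (the low oil pressure=true cases).
So P(low oil pressure | warning light, overheating coolant loop) = 0.315733/0.939062 ≈ 0.3362.
— overheating coolant loop explains away the evidence for low oil pressure.

P(low oil pressure | warning light) ≈ 0.7529; P(low oil pressure | warning light, overheating coolant loop) ≈ 0.3362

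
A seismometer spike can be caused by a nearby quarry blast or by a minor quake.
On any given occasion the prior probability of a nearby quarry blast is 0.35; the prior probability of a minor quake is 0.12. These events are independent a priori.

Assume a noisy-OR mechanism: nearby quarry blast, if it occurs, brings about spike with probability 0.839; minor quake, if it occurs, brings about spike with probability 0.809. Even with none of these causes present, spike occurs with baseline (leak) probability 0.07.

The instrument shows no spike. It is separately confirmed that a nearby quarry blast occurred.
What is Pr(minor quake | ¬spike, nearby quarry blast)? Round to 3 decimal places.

Under noisy-OR, P(spike | causes) = 1 − (1−0.07)·∏(1−qᵢ) over the active causes.
Enumerate both values of minor quake and weight by the priors:
  P(¬spike | nearby quarry blast) = 0.14973*0.88 + 0.028598*0.12
        = 0.131762 + 0.003432 = 0.135194
Configurations with minor quake contribute 0.003432, so
  P(minor quake | ¬spike, nearby quarry blast) = 0.003432 / 0.135194 ≈ 0.025

Pr(minor quake | ¬spike, nearby quarry blast) ≈ 0.025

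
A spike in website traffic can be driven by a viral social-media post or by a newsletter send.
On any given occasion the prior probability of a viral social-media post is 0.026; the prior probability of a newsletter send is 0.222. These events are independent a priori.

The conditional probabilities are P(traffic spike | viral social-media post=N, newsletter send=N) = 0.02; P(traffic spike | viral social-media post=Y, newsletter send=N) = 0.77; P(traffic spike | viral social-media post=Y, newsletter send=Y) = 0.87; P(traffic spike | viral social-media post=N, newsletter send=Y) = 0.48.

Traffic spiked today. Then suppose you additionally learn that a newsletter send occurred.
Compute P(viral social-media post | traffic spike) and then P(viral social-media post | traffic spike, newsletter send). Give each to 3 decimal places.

Weight on viral social-media post=true, given the evidence: 0.015576 + 0.005022 = 0.020598
Denominator P(traffic spike): 0.02×0.974×0.778 + 0.48×0.974×0.222 + 0.77×0.026×0.778 + 0.87×0.026×0.222 = 0.139542
P(viral social-media post | traffic spike) = 0.020598/0.139542 ≈ 0.148

Now condition on the additional information:
For the numerator, keep only viral social-media post=true terms: 0.87·0.026 = 0.022620
Normalizer over all consistent configurations: 0.48·0.974 + 0.87·0.026 = 0.490140
P(viral social-media post | traffic spike, newsletter send) = 0.022620/0.490140 ≈ 0.046
This is intercausal reasoning (explaining away): once newsletter send accounts for the traffic spike, viral social-media post becomes less likely.

P(viral social-media post | traffic spike) ≈ 0.148; P(viral social-media post | traffic spike, newsletter send) ≈ 0.046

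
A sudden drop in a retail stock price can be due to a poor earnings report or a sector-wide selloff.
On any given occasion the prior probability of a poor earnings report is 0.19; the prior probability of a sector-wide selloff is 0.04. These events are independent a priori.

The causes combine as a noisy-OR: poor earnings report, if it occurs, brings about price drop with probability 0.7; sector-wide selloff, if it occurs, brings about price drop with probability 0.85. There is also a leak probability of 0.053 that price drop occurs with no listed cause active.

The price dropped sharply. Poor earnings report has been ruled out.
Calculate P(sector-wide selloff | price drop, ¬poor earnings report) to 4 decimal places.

P(sector-wide selloff | price drop, ¬poor earnings report) ≈ 0.4028

Under noisy-OR, P(price drop | causes) = 1 − (1−0.053)·∏(1−qᵢ) over the active causes.
For the numerator, keep only sector-wide selloff=true terms: 0.85795*0.04 = 0.034318
Normalizer over all consistent configurations: 0.053*0.96 + 0.85795*0.04 = 0.085198
P(sector-wide selloff | price drop, ¬poor earnings report) = 0.034318/0.085198 ≈ 0.4028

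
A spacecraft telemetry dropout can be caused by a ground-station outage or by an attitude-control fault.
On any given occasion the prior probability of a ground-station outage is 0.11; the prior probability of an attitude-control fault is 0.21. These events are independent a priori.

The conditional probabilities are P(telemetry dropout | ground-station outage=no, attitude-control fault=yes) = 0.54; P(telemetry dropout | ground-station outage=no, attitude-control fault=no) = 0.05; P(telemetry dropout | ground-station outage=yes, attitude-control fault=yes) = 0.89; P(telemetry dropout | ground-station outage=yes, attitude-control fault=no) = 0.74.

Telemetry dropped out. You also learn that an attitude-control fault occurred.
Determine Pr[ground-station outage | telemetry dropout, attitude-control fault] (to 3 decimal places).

Pr[ground-station outage | telemetry dropout, attitude-control fault] ≈ 0.169

P(telemetry dropout | attitude-control fault) = 0.54×0.89 + 0.89×0.11 = 0.480600 + 0.097900 = 0.578500
Restricting to configurations with ground-station outage present: 0.89×0.11 = 0.097900.
Hence the posterior is 0.097900/0.578500 ≈ 0.169.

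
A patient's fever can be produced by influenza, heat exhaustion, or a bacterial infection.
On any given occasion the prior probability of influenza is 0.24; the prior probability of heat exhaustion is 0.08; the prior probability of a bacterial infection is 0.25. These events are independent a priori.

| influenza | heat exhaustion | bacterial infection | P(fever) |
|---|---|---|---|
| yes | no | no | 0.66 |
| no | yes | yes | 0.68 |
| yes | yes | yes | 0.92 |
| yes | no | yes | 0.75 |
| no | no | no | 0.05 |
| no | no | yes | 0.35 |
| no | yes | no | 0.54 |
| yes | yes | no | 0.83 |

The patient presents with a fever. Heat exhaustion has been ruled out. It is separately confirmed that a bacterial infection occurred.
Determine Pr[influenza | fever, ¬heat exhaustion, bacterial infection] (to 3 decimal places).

P(fever | ¬heat exhaustion, bacterial infection) = 0.35*0.76 + 0.75*0.24 = 0.266000 + 0.180000 = 0.446000
Restricting to configurations with influenza present: 0.75*0.24 = 0.180000.
So P(influenza | fever, ¬heat exhaustion, bacterial infection) = 0.180000/0.446000 ≈ 0.404.

Pr[influenza | fever, ¬heat exhaustion, bacterial infection] ≈ 0.404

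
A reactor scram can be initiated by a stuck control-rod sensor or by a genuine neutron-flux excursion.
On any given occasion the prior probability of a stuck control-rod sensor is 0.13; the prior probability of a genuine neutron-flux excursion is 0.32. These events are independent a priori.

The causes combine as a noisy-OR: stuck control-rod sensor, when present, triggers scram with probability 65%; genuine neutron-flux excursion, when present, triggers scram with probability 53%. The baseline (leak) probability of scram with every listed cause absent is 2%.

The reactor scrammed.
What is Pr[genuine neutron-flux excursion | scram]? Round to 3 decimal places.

Pr[genuine neutron-flux excursion | scram] ≈ 0.726

Under noisy-OR, P(scram | causes) = 1 − (1−0.02)·∏(1−qᵢ) over the active causes.
Weight on genuine neutron-flux excursion=true, given the evidence: 0.150169 + 0.034894 = 0.185063
Normalizer over all consistent configurations: 0.02*0.87*0.68 + 0.5394*0.87*0.32 + 0.657*0.13*0.68 + 0.83879*0.13*0.32 = 0.254974
Posterior = 0.185063 / 0.254974 ≈ 0.726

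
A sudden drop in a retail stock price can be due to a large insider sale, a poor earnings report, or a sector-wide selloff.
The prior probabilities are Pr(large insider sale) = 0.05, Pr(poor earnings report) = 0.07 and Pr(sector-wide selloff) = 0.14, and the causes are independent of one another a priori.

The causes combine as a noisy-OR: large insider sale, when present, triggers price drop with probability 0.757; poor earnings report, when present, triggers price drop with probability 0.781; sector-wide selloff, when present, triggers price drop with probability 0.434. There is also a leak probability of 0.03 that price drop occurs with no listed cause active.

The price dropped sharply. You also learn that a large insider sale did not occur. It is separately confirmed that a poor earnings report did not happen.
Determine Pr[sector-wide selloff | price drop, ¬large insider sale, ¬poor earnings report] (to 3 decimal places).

Pr[sector-wide selloff | price drop, ¬large insider sale, ¬poor earnings report] ≈ 0.710

Under noisy-OR, P(price drop | causes) = 1 − (1−0.03)·∏(1−qᵢ) over the active causes.
Numerator (weight on configurations with sector-wide selloff): 0.45098×0.14 = 0.063137
Denominator P(price drop | ¬large insider sale, ¬poor earnings report): 0.03×0.86 + 0.45098×0.14 = 0.088937
Posterior = 0.063137 / 0.088937 ≈ 0.710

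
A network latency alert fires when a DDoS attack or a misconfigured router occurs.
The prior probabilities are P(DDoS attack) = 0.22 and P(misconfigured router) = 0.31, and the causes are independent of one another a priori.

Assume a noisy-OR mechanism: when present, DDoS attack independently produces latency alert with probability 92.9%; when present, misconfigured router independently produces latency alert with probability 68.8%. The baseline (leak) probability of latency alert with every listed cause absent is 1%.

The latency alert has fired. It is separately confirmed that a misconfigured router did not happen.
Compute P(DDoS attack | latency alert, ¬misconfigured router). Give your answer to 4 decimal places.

P(DDoS attack | latency alert, ¬misconfigured router) ≈ 0.9633

Under noisy-OR, P(latency alert | causes) = 1 − (1−0.01)·∏(1−qᵢ) over the active causes.
P(latency alert | ¬misconfigured router) = 0.01·0.78 + 0.92971·0.22 = 0.007800 + 0.204536 = 0.212336
Of this, 0.204536 comes from 0.92971·0.22 (the DDoS attack=true cases).
So P(DDoS attack | latency alert, ¬misconfigured router) = 0.204536/0.212336 ≈ 0.9633.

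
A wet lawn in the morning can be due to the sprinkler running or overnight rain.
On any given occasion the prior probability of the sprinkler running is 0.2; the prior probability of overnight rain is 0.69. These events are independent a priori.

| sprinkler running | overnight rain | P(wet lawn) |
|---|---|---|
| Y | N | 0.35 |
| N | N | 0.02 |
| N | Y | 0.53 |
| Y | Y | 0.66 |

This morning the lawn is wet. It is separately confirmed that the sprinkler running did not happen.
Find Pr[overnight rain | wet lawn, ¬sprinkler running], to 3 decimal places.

Pr[overnight rain | wet lawn, ¬sprinkler running] ≈ 0.983

P(wet lawn | ¬sprinkler running) = 0.02×0.31 + 0.53×0.69 = 0.006200 + 0.365700 = 0.371900
The overnight rain-present share is 0.53×0.69 = 0.365700.
So P(overnight rain | wet lawn, ¬sprinkler running) = 0.365700/0.371900 ≈ 0.983.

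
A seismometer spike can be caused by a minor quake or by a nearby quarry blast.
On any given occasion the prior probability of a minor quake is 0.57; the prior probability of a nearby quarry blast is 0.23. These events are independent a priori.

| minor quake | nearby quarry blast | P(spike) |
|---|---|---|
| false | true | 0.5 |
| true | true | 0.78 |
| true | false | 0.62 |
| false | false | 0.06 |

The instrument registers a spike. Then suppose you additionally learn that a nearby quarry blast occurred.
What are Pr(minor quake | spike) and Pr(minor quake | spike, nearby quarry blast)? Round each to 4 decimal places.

Pr(minor quake | spike) ≈ 0.8438; Pr(minor quake | spike, nearby quarry blast) ≈ 0.6740

Sum P(spike|·) weighted by the priors over the 4 (minor quake, nearby quarry blast) configurations:
  P(spike) = 0.06·0.43·0.77 + 0.5·0.43·0.23 + 0.62·0.57·0.77 + 0.78·0.57·0.23
        = 0.019866 + 0.049450 + 0.272118 + 0.102258 = 0.443692
Keeping only the minor quake-present terms gives 0.374376, so
  P(minor quake | spike) = 0.374376 / 0.443692 ≈ 0.8438

Now condition on the additional information:
Weight on minor quake=true, given the evidence: 0.78·0.57 = 0.444600
Denominator P(spike | nearby quarry blast): 0.5·0.43 + 0.78·0.57 = 0.659600
Posterior = 0.444600 / 0.659600 ≈ 0.6740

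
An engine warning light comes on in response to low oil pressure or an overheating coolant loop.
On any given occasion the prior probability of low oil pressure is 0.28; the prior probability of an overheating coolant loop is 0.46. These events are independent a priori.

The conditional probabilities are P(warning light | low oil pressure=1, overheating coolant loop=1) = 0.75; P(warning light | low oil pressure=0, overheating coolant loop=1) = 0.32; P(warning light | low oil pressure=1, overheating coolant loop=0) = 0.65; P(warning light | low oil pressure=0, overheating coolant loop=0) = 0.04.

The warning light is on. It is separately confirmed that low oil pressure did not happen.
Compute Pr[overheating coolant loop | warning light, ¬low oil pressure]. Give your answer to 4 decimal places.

Sum P(warning light|·) weighted by the priors over both values of overheating coolant loop:
  P(warning light | ¬low oil pressure) = 0.04*0.54 + 0.32*0.46
        = 0.021600 + 0.147200 = 0.168800
Keeping only the overheating coolant loop-present terms gives 0.147200, so
  P(overheating coolant loop | warning light, ¬low oil pressure) = 0.147200 / 0.168800 ≈ 0.8720

Pr[overheating coolant loop | warning light, ¬low oil pressure] ≈ 0.8720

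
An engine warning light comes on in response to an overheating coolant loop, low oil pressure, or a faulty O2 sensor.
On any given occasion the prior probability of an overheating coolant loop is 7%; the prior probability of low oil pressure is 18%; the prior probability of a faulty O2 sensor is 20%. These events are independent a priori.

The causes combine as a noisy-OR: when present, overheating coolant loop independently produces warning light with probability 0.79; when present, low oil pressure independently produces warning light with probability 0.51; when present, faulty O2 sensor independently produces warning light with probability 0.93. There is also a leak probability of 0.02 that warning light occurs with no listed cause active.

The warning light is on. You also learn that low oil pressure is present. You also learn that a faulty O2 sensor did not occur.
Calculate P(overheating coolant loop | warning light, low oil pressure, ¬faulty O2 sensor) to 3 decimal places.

Under noisy-OR, P(warning light | causes) = 1 − (1−0.02)·∏(1−qᵢ) over the active causes.
By total probability over both values of overheating coolant loop:
  P(warning light | low oil pressure, ¬faulty O2 sensor) = 0.5198×0.93 + 0.899158×0.07
        = 0.483414 + 0.062941 = 0.546355
The terms with overheating coolant loop present sum to 0.062941, so
  P(overheating coolant loop | warning light, low oil pressure, ¬faulty O2 sensor) = 0.062941 / 0.546355 ≈ 0.115

P(overheating coolant loop | warning light, low oil pressure, ¬faulty O2 sensor) ≈ 0.115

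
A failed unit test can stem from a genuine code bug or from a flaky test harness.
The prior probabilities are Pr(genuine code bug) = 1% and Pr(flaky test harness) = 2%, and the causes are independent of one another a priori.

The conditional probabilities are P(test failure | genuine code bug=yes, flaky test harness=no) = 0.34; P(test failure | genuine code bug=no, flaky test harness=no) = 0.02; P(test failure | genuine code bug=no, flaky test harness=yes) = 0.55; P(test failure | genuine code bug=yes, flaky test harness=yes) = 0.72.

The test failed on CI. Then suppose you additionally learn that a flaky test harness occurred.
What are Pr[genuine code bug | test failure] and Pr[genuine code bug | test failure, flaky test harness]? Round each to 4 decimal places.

Pr[genuine code bug | test failure] ≈ 0.1029; Pr[genuine code bug | test failure, flaky test harness] ≈ 0.0131

Enumerate the 4 (genuine code bug, flaky test harness) configurations and weight by the priors:
  P(test failure) = 0.02×0.99×0.98 + 0.55×0.99×0.02 + 0.34×0.01×0.98 + 0.72×0.01×0.02
        = 0.019404 + 0.010890 + 0.003332 + 0.000144 = 0.033770
The terms with genuine code bug present sum to 0.003476, so
  P(genuine code bug | test failure) = 0.003476 / 0.033770 ≈ 0.1029

With the extra evidence:
Sum P(test failure|·) weighted by the priors over both values of genuine code bug:
  P(test failure | flaky test harness) = 0.55·0.99 + 0.72·0.01
        = 0.544500 + 0.007200 = 0.551700
The terms with genuine code bug present sum to 0.007200, so
  P(genuine code bug | test failure, flaky test harness) = 0.007200 / 0.551700 ≈ 0.0131
This is intercausal reasoning (explaining away): once flaky test harness accounts for the test failure, genuine code bug becomes less likely.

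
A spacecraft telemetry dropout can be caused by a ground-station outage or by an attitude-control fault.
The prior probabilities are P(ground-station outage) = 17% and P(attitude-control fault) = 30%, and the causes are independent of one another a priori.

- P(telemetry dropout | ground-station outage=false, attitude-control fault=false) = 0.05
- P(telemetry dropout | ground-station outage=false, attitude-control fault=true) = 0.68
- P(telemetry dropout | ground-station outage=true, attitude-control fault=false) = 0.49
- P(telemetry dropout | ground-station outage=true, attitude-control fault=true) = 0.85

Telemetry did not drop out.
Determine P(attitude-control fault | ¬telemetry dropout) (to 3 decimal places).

P(attitude-control fault | ¬telemetry dropout) ≈ 0.125

For the numerator, keep only attitude-control fault=true terms: 0.079680 + 0.007650 = 0.087330
Normalizer over all consistent configurations: 0.95·0.83·0.7 + 0.32·0.83·0.3 + 0.51·0.17·0.7 + 0.15·0.17·0.3 = 0.699970
Posterior = 0.087330 / 0.699970 ≈ 0.125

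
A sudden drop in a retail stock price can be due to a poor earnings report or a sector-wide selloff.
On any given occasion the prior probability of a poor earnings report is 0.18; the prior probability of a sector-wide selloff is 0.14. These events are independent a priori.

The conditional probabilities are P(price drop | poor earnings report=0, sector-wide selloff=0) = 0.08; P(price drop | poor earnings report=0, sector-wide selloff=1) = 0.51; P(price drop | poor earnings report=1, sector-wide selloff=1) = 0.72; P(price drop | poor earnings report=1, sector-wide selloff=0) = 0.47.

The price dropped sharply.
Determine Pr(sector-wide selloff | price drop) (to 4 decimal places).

For the numerator, keep only sector-wide selloff=true terms: 0.058548 + 0.018144 = 0.076692
The normalizing constant is 0.08*0.82*0.86 + 0.51*0.82*0.14 + 0.47*0.18*0.86 + 0.72*0.18*0.14 = 0.205864
P(sector-wide selloff | price drop) = 0.076692/0.205864 ≈ 0.3725

Pr(sector-wide selloff | price drop) ≈ 0.3725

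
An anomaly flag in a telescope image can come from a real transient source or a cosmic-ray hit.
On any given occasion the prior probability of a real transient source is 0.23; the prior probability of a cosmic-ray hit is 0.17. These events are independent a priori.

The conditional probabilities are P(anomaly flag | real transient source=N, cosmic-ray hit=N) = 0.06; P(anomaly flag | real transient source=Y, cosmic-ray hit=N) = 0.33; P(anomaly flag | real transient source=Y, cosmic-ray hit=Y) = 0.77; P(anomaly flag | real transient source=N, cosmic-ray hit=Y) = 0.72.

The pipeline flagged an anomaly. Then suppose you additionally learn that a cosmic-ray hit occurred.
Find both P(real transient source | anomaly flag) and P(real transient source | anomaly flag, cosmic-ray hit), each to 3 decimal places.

P(anomaly flag) = 0.06*0.77*0.83 + 0.72*0.77*0.17 + 0.33*0.23*0.83 + 0.77*0.23*0.17 = 0.038346 + 0.094248 + 0.062997 + 0.030107 = 0.225698
The real transient source-present share is 0.062997 + 0.030107 = 0.093104.
So P(real transient source | anomaly flag) = 0.093104/0.225698 ≈ 0.413.

Now also conditioning on cosmic-ray hit=true:
P(anomaly flag | cosmic-ray hit) = 0.72×0.77 + 0.77×0.23 = 0.554400 + 0.177100 = 0.731500
The real transient source-present share is 0.77×0.23 = 0.177100.
P(real transient source | anomaly flag, cosmic-ray hit) = 0.177100 / 0.731500 ≈ 0.242

P(real transient source | anomaly flag) ≈ 0.413; P(real transient source | anomaly flag, cosmic-ray hit) ≈ 0.242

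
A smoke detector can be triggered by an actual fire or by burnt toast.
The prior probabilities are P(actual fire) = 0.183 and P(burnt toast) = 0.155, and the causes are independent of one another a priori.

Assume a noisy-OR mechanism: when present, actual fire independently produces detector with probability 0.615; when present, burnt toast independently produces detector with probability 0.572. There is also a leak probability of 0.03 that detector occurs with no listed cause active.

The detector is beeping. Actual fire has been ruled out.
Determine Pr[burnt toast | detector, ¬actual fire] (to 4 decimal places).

Pr[burnt toast | detector, ¬actual fire] ≈ 0.7815

Under noisy-OR, P(detector | causes) = 1 − (1−0.03)·∏(1−qᵢ) over the active causes.
P(detector | ¬actual fire) = 0.03*0.845 + 0.58484*0.155 = 0.025350 + 0.090650 = 0.116000
The burnt toast-present share is 0.58484*0.155 = 0.090650.
Hence the posterior is 0.090650/0.116000 ≈ 0.7815.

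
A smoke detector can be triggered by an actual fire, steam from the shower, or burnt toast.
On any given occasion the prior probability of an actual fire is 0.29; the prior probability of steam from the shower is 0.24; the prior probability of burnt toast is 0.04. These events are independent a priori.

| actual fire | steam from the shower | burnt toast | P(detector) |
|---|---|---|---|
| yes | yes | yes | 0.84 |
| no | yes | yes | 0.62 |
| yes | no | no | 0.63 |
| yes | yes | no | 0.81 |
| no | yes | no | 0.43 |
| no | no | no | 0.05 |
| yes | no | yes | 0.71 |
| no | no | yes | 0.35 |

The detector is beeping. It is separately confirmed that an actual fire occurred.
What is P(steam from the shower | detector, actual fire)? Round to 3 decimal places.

P(steam from the shower | detector, actual fire) ≈ 0.288

For the numerator, keep only steam from the shower=true terms: 0.186624 + 0.008064 = 0.194688
Denominator P(detector | actual fire): 0.63*0.76*0.96 + 0.71*0.76*0.04 + 0.81*0.24*0.96 + 0.84*0.24*0.04 = 0.675920
Posterior = 0.194688 / 0.675920 ≈ 0.288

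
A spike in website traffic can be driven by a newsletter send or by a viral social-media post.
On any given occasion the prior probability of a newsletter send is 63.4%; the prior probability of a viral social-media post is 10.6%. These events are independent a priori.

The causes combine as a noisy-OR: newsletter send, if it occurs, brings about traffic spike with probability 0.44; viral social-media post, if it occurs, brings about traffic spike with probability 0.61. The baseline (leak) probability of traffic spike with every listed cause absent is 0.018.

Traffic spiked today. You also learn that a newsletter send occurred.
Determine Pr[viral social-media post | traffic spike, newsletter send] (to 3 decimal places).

Pr[viral social-media post | traffic spike, newsletter send] ≈ 0.171

Under noisy-OR, P(traffic spike | causes) = 1 − (1−0.018)·∏(1−qᵢ) over the active causes.
Sum P(traffic spike|·) weighted by the priors over both values of viral social-media post:
  P(traffic spike | newsletter send) = 0.45008·0.894 + 0.785531·0.106
        = 0.402372 + 0.083266 = 0.485638
Keeping only the viral social-media post-present terms gives 0.083266, so
  P(viral social-media post | traffic spike, newsletter send) = 0.083266 / 0.485638 ≈ 0.171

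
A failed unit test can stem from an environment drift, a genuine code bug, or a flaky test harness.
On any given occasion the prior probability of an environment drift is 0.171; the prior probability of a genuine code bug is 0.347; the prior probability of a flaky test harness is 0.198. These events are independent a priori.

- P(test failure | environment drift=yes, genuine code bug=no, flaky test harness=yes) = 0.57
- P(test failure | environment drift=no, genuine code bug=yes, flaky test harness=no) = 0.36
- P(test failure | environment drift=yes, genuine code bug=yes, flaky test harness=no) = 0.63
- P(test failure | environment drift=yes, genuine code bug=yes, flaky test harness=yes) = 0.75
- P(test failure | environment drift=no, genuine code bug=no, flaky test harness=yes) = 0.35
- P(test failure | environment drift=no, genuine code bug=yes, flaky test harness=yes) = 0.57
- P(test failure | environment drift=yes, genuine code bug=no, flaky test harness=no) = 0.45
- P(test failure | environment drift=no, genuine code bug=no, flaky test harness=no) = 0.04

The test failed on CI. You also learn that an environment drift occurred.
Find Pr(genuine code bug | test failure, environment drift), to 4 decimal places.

Pr(genuine code bug | test failure, environment drift) ≈ 0.4231

P(test failure | environment drift) = 0.45*0.653*0.802 + 0.57*0.653*0.198 + 0.63*0.347*0.802 + 0.75*0.347*0.198 = 0.235668 + 0.073698 + 0.175325 + 0.051529 = 0.536220
Restricting to configurations with genuine code bug present: 0.175325 + 0.051529 = 0.226854.
So P(genuine code bug | test failure, environment drift) = 0.226854/0.536220 ≈ 0.4231.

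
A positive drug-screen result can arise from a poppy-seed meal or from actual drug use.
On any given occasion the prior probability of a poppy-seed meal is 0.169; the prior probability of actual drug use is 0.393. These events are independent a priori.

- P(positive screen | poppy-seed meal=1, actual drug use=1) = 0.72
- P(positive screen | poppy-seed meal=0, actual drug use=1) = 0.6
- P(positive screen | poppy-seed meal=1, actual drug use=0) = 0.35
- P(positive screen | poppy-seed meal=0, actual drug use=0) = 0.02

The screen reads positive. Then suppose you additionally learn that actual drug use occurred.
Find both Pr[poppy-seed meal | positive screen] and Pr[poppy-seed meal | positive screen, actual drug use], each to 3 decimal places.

Pr[poppy-seed meal | positive screen] ≈ 0.289; Pr[poppy-seed meal | positive screen, actual drug use] ≈ 0.196

Enumerate the 4 (poppy-seed meal, actual drug use) configurations and weight by the priors:
  P(positive screen) = 0.02*0.831*0.607 + 0.6*0.831*0.393 + 0.35*0.169*0.607 + 0.72*0.169*0.393
        = 0.010088 + 0.195950 + 0.035904 + 0.047820 = 0.289762
Keeping only the poppy-seed meal-present terms gives 0.083724, so
  P(poppy-seed meal | positive screen) = 0.083724 / 0.289762 ≈ 0.289

Now condition on the additional information:
Sum P(positive screen|·) weighted by the priors over both values of poppy-seed meal:
  P(positive screen | actual drug use) = 0.6·0.831 + 0.72·0.169
        = 0.498600 + 0.121680 = 0.620280
Keeping only the poppy-seed meal-present terms gives 0.121680, so
  P(poppy-seed meal | positive screen, actual drug use) = 0.121680 / 0.620280 ≈ 0.196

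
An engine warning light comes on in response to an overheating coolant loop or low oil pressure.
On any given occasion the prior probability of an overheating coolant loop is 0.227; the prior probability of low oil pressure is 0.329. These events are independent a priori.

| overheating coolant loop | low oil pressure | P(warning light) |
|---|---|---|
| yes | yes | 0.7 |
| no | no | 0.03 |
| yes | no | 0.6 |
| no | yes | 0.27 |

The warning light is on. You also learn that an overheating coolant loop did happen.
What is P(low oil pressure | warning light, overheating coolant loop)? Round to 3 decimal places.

P(warning light | overheating coolant loop) = 0.6·0.671 + 0.7·0.329 = 0.402600 + 0.230300 = 0.632900
The low oil pressure-present share is 0.7·0.329 = 0.230300.
Hence the posterior is 0.230300/0.632900 ≈ 0.364.

P(low oil pressure | warning light, overheating coolant loop) ≈ 0.364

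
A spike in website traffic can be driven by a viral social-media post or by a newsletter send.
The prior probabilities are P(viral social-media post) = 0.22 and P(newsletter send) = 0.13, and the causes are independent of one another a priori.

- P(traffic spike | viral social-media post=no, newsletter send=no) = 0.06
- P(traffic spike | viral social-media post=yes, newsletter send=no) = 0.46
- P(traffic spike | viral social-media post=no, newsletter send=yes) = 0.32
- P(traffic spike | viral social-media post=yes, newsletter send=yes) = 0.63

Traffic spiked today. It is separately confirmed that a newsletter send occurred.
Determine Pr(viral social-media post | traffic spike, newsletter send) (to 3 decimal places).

Pr(viral social-media post | traffic spike, newsletter send) ≈ 0.357

Sum P(traffic spike|·) weighted by the priors over both values of viral social-media post:
  P(traffic spike | newsletter send) = 0.32·0.78 + 0.63·0.22
        = 0.249600 + 0.138600 = 0.388200
Configurations with viral social-media post contribute 0.138600, so
  P(viral social-media post | traffic spike, newsletter send) = 0.138600 / 0.388200 ≈ 0.357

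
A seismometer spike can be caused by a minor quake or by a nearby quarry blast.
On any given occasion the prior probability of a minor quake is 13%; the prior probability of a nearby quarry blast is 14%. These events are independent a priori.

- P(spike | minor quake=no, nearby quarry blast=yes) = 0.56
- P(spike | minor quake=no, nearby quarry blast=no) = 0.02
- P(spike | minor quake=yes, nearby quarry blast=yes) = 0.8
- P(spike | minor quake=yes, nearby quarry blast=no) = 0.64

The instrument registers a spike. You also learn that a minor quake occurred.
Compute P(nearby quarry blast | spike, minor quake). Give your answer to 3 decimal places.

By total probability over both values of nearby quarry blast:
  P(spike | minor quake) = 0.64×0.86 + 0.8×0.14
        = 0.550400 + 0.112000 = 0.662400
Configurations with nearby quarry blast contribute 0.112000, so
  P(nearby quarry blast | spike, minor quake) = 0.112000 / 0.662400 ≈ 0.169

P(nearby quarry blast | spike, minor quake) ≈ 0.169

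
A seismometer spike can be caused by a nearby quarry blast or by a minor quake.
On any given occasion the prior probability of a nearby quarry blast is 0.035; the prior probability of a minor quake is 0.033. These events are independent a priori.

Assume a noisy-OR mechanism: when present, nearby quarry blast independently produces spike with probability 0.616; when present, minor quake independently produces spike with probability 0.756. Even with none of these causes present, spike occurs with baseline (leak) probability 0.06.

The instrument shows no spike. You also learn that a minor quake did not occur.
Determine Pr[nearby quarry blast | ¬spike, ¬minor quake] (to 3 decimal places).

Under noisy-OR, P(spike | causes) = 1 − (1−0.06)·∏(1−qᵢ) over the active causes.
Weight on nearby quarry blast=true, given the evidence: 0.36096*0.035 = 0.012634
Denominator P(¬spike | ¬minor quake): 0.94*0.965 + 0.36096*0.035 = 0.919734
Posterior = 0.012634 / 0.919734 ≈ 0.014

Pr[nearby quarry blast | ¬spike, ¬minor quake] ≈ 0.014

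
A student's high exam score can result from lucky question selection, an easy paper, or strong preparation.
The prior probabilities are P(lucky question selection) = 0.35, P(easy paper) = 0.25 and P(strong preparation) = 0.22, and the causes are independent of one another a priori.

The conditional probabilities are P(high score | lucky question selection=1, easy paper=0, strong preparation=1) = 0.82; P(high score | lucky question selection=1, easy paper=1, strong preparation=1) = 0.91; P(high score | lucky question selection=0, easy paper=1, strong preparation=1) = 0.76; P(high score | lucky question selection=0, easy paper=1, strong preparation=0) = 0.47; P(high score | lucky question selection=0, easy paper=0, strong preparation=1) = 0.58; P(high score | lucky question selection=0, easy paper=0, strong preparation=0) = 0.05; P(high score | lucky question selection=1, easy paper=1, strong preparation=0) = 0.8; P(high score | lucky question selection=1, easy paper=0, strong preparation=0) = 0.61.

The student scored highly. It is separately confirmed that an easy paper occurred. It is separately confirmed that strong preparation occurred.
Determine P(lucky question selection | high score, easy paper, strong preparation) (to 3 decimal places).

Weight on lucky question selection=true, given the evidence: 0.91·0.35 = 0.318500
The normalizing constant is 0.76·0.65 + 0.91·0.35 = 0.812500
Posterior = 0.318500 / 0.812500 ≈ 0.392

P(lucky question selection | high score, easy paper, strong preparation) ≈ 0.392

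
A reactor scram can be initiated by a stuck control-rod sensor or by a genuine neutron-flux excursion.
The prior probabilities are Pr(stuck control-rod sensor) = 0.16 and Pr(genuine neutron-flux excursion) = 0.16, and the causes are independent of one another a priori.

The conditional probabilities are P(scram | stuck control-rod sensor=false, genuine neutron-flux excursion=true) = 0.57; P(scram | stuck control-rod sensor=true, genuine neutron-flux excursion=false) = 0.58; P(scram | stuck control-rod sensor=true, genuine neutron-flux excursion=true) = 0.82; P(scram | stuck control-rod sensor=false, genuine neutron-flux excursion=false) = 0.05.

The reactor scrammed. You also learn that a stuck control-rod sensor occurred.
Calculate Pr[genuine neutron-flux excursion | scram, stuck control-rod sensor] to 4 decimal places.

Weight on genuine neutron-flux excursion=true, given the evidence: 0.82×0.16 = 0.131200
Denominator P(scram | stuck control-rod sensor): 0.58×0.84 + 0.82×0.16 = 0.618400
P(genuine neutron-flux excursion | scram, stuck control-rod sensor) = 0.131200/0.618400 ≈ 0.2122

Pr[genuine neutron-flux excursion | scram, stuck control-rod sensor] ≈ 0.2122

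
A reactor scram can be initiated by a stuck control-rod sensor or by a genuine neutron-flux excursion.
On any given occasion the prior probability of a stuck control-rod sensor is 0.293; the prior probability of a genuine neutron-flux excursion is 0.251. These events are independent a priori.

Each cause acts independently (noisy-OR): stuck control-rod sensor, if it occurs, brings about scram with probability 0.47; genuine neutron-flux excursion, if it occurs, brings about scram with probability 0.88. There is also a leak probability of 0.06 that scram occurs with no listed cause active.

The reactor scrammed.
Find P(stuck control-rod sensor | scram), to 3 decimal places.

P(stuck control-rod sensor | scram) ≈ 0.487

Under noisy-OR, P(scram | causes) = 1 − (1−0.06)·∏(1−qᵢ) over the active causes.
Sum P(scram|·) weighted by the priors over the 4 (stuck control-rod sensor, genuine neutron-flux excursion) configurations:
  P(scram) = 0.06×0.707×0.749 + 0.8872×0.707×0.251 + 0.5018×0.293×0.749 + 0.940216×0.293×0.251
        = 0.031773 + 0.157440 + 0.110124 + 0.069146 = 0.368483
The terms with stuck control-rod sensor present sum to 0.179270, so
  P(stuck control-rod sensor | scram) = 0.179270 / 0.368483 ≈ 0.487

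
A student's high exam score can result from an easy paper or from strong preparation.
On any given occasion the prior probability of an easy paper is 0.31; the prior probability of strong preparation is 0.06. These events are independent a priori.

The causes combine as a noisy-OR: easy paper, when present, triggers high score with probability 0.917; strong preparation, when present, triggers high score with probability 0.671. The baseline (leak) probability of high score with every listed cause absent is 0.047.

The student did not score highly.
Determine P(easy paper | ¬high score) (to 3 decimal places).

Under noisy-OR, P(high score | causes) = 1 − (1−0.047)·∏(1−qᵢ) over the active causes.
Weight on easy paper=true, given the evidence: 0.023049 + 0.000484 = 0.023533
The normalizing constant is 0.953×0.69×0.94 + 0.313537×0.69×0.06 + 0.079099×0.31×0.94 + 0.026024×0.31×0.06 = 0.654629
P(easy paper | ¬high score) = 0.023533/0.654629 ≈ 0.036

P(easy paper | ¬high score) ≈ 0.036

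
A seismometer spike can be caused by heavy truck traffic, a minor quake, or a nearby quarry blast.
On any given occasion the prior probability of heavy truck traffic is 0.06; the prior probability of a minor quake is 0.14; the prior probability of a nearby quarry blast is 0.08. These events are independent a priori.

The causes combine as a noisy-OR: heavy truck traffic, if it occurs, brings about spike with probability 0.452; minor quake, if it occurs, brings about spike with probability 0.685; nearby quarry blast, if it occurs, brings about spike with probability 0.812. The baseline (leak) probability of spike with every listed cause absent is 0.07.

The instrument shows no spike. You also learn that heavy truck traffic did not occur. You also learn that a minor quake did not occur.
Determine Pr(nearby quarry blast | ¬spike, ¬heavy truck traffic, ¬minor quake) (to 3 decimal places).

Under noisy-OR, P(spike | causes) = 1 − (1−0.07)·∏(1−qᵢ) over the active causes.
By total probability over both values of nearby quarry blast:
  P(¬spike | ¬heavy truck traffic, ¬minor quake) = 0.93×0.92 + 0.17484×0.08
        = 0.855600 + 0.013987 = 0.869587
The terms with nearby quarry blast present sum to 0.013987, so
  P(nearby quarry blast | ¬spike, ¬heavy truck traffic, ¬minor quake) = 0.013987 / 0.869587 ≈ 0.016

Pr(nearby quarry blast | ¬spike, ¬heavy truck traffic, ¬minor quake) ≈ 0.016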